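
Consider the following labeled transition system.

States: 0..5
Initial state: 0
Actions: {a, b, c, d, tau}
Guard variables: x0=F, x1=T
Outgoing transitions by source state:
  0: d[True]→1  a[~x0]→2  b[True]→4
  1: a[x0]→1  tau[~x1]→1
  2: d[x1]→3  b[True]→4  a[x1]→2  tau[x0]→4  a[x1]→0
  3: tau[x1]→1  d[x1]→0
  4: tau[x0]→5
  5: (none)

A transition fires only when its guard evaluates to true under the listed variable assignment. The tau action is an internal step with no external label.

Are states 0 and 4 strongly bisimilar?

Bisimulation quotient by refinement:
  π0 = {{0,1,2,3,4,5}}
  π1 = {{0,2},{1,4,5},{3}}
  π2 = {{0},{1,4,5},{2},{3}}
4 equivalence class(es) (converged in 3)
0∈{0}, 4∈{1,4,5}

Answer: NOT BISIMILAR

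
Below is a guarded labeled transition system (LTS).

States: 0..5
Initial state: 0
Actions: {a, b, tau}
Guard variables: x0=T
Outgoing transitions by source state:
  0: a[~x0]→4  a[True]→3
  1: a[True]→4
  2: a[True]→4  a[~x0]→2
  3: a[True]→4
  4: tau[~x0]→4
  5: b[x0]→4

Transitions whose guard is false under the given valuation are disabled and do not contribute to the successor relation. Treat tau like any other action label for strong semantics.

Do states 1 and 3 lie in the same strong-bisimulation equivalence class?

Compute ~ classes (split until stable):
  π0 = {{0,1,2,3,4,5}}
  π1 = {{0,1,2,3},{4},{5}}
  π2 = {{0},{1,2,3},{4},{5}}
stable after 3 split(s): 4 block(s)
[1]={1,2,3}  [3]={1,2,3}

Answer: BISIMILAR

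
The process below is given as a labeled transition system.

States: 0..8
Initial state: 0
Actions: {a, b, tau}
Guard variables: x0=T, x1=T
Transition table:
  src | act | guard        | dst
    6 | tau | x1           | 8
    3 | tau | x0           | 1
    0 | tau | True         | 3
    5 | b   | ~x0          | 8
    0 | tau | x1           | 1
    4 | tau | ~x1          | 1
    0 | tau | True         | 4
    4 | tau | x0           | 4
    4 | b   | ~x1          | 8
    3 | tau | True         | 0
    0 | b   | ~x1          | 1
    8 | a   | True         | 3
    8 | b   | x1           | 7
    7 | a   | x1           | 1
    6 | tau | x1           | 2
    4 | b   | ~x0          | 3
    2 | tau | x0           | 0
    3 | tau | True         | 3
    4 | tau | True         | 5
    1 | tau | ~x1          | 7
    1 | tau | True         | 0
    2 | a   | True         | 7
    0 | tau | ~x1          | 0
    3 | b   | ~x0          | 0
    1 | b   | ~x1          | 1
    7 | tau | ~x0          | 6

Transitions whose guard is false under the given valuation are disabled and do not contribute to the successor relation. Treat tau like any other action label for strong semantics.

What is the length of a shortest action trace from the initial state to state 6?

BFS to 6:
  depth 0: {0}
  depth 1: {1,3,4}
  depth 2: {5}
6 never appears.

Answer: UNREACHABLE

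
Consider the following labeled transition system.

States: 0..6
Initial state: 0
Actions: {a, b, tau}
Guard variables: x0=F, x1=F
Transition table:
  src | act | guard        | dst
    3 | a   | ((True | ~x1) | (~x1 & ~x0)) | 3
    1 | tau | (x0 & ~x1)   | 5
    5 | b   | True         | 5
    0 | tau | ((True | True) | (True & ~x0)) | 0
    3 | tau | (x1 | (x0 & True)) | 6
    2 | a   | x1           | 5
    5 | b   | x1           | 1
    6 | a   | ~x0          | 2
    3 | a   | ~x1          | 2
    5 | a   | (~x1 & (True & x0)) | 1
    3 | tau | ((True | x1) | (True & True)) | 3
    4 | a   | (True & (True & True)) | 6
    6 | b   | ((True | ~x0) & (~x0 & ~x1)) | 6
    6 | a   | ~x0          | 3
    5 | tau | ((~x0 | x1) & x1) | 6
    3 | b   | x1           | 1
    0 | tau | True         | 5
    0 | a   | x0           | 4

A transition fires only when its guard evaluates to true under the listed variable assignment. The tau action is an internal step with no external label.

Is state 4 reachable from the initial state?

After dropping false guards: 10 live edges.
depth 0: {0}
depth 1: {5}  total {0,5}
Reachable = {0,5}

Answer: UNREACHABLE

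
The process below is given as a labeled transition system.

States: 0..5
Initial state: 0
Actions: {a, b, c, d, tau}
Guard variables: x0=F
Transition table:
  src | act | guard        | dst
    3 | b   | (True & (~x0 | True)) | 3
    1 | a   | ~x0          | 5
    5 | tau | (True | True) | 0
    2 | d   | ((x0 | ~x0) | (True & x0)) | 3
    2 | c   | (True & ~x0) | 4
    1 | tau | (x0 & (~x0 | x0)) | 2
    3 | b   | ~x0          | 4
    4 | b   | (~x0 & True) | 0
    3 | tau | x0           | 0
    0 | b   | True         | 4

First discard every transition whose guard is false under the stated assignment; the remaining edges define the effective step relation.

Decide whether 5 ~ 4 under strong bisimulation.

Compute ~ classes (split until stable):
  round 0: {{0,1,2,3,4,5}}
  round 1: {{0,3,4},{1},{2},{5}}
Fixed point at round 2; 4 class(es).
5∈{5}, 4∈{0,3,4}

Answer: NOT BISIMILAR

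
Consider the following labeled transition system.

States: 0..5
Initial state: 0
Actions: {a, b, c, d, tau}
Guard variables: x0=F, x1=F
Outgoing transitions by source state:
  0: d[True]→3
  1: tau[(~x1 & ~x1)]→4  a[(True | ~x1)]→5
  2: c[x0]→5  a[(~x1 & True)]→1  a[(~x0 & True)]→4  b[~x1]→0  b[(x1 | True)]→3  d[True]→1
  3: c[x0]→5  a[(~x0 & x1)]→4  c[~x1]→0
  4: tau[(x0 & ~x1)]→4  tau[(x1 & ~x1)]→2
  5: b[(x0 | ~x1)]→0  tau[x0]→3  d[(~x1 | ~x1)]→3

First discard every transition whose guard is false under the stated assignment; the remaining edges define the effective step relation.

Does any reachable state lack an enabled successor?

Answer: DEADLOCK-FREE

Trace:
R = {0,3}
  0: d→3  [1 exit(s)]
  3: c→0  [1 exit(s)]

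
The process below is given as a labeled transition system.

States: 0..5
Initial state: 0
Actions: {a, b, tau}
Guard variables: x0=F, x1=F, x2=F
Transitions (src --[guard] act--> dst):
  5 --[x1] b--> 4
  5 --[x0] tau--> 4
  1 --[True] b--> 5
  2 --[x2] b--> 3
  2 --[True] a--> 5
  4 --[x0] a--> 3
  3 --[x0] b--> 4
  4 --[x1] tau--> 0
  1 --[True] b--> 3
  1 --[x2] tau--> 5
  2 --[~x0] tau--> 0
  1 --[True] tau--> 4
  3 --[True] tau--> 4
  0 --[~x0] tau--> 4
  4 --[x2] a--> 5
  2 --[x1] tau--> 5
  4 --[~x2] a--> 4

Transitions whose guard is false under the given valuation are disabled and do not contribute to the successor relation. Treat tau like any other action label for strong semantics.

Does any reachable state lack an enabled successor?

Answer: DEADLOCK-FREE

Working:
Reachable = {0,4}
  0: tau→4  [1 out]
  4: a→4  [1 out]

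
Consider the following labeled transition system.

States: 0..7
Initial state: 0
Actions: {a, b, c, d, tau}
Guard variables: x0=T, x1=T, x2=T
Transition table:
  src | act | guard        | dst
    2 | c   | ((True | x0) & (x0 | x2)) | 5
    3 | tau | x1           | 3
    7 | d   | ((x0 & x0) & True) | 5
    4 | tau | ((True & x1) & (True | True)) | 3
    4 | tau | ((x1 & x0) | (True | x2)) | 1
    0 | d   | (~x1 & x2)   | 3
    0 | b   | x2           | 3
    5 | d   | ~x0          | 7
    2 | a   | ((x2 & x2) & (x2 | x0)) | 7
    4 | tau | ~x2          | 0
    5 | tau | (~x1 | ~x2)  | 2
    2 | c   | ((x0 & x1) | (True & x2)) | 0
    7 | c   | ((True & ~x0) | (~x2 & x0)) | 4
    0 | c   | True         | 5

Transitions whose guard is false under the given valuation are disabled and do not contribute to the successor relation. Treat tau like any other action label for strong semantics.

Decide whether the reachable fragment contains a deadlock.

Answer: DEADLOCK at state 5

Analysis:
R = {0,3,5}
  0: b→3  c→5  [deg 2]
  3: tau→3  [deg 1]
  5: ∅  [deadlock]
Path to 5: c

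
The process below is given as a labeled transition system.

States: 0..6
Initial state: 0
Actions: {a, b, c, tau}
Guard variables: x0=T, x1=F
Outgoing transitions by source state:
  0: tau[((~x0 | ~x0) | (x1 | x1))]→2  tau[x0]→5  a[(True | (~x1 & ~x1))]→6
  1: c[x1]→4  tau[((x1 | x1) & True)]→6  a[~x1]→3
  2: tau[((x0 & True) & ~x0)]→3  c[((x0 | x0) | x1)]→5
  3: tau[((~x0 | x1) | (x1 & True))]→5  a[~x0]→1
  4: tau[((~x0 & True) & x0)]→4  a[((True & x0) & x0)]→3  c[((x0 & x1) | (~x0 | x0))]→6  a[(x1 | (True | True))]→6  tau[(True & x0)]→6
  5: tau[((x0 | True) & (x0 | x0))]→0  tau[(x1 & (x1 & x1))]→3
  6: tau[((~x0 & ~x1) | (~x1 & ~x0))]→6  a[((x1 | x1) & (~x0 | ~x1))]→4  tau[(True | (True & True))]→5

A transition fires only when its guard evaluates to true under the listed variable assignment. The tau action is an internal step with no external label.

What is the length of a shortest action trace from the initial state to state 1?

Layered search for 1:
  Layer 0: {0}
  Layer 1: {5,6}
1 never appears.

Answer: UNREACHABLE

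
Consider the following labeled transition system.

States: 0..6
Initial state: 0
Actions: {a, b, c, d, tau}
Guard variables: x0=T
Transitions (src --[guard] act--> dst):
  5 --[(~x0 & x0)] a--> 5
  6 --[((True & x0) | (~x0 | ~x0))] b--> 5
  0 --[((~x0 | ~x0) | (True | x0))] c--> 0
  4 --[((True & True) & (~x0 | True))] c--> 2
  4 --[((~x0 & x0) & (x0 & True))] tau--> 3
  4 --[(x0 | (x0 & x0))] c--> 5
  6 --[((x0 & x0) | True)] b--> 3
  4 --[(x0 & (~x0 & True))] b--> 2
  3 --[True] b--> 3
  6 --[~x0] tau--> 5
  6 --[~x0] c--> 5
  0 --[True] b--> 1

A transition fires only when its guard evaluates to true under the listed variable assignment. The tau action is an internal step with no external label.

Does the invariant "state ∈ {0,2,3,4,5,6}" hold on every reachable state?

Answer: INVARIANT VIOLATED at state 1

Working:
Safe = {0,2,3,4,5,6}
Reach set: {0,1}
  0: safe
  1: VIOLATES
reach 1 via b — violates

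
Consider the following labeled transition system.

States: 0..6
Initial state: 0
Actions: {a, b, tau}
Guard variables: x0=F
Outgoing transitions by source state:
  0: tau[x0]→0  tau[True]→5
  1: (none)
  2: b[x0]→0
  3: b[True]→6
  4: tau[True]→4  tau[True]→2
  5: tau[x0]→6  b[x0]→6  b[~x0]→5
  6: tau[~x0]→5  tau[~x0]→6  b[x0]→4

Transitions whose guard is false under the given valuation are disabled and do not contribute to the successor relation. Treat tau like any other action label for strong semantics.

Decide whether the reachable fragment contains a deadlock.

Reach set: {0,5}
  0: tau→5  [1 out]
  5: b→5  [1 out]

Answer: DEADLOCK-FREE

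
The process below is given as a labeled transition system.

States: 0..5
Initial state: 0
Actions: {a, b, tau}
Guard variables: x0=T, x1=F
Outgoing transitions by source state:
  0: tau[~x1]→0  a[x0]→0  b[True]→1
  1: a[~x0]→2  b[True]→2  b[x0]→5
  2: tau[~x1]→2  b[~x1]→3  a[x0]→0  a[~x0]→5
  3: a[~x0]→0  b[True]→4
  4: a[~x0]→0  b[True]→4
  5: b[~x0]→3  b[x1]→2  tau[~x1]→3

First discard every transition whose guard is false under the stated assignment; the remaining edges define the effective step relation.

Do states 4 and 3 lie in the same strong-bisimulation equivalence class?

Compute ~ classes (split until stable):
  P[0] = {{0,1,2,3,4,5}}
  P[1] = {{0,2},{1,3,4},{5}}
  P[2] = {{0,2},{1},{3,4},{5}}
  P[3] = {{0},{1},{2},{3,4},{5}}
stable after 4 split(s): 5 block(s)
class of 4: {3,4}; class of 3: {3,4}

Answer: BISIMILAR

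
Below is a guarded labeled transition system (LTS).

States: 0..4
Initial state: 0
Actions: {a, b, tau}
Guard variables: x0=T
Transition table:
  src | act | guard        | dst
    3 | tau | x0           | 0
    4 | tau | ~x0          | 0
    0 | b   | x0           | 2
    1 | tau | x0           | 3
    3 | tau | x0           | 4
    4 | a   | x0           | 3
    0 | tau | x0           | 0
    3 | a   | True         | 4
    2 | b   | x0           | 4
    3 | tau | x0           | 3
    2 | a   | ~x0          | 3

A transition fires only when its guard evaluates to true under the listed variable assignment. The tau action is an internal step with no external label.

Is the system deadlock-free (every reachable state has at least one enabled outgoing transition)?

R = {0,2,3,4}
  0: b→2  tau→0  [deg 2]
  2: b→4  [deg 1]
  3: a→4  tau→0  tau→3  tau→4  [deg 4]
  4: a→3  [deg 1]

Answer: DEADLOCK-FREE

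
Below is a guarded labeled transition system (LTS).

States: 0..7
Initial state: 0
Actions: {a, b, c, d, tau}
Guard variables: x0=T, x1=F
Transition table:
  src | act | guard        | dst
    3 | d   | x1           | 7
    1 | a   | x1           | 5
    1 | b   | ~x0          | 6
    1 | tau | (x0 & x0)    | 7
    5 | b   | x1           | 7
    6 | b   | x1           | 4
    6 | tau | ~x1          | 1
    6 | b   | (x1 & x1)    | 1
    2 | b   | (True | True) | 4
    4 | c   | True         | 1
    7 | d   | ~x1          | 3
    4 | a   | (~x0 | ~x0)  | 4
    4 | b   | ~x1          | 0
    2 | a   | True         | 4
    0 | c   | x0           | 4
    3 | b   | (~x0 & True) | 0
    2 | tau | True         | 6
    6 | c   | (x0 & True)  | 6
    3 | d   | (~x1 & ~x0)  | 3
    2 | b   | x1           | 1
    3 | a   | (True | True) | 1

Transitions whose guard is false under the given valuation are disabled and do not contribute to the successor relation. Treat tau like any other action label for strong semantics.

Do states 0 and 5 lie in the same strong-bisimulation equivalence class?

Bisimulation quotient by refinement:
  round 0: {{0,1,2,3,4,5,6,7}}
  round 1: {{0},{1},{2},{3},{4},{5},{6},{7}}
stable after 2 split(s): 8 block(s)
class of 0: {0}; class of 5: {5}

Answer: NOT BISIMILAR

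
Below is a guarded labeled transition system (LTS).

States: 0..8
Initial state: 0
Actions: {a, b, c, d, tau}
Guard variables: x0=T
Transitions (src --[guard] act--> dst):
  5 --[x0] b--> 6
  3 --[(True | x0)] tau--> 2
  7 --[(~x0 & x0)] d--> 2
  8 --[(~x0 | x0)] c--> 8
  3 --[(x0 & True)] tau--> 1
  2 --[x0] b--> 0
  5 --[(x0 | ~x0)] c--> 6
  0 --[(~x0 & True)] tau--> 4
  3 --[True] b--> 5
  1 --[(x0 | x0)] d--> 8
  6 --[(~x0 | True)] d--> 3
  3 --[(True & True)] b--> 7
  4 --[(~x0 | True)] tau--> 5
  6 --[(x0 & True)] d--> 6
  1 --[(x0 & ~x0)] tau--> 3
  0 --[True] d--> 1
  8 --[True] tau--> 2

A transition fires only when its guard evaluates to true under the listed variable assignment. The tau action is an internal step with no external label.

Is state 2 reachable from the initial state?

Guard filter leaves 14 enabled edge(s).
L0 = {0}
L1 = {1}  now seen {0,1}
L2 = {8}  now seen {0,1,8}
L3 = {2}  now seen {0,1,2,8}
Reach set: {0,1,2,8}
Path to 2: d·d·tau

Answer: REACHABLE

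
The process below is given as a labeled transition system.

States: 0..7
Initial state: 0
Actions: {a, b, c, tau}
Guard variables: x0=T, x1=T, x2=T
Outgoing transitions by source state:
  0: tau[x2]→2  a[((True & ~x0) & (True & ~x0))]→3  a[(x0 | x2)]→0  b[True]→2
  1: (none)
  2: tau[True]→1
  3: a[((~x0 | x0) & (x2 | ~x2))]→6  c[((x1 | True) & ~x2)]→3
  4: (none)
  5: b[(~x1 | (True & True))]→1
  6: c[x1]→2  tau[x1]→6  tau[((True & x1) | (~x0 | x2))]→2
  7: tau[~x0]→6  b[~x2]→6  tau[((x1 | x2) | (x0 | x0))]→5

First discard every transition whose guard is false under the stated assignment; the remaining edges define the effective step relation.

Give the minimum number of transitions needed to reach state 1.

Answer: 2

Trace:
Breadth-first toward 1:
  Layer 0: {0}
  Layer 1: {2}
  Layer 2: {1}
first hit 1 at d=2 via b·tau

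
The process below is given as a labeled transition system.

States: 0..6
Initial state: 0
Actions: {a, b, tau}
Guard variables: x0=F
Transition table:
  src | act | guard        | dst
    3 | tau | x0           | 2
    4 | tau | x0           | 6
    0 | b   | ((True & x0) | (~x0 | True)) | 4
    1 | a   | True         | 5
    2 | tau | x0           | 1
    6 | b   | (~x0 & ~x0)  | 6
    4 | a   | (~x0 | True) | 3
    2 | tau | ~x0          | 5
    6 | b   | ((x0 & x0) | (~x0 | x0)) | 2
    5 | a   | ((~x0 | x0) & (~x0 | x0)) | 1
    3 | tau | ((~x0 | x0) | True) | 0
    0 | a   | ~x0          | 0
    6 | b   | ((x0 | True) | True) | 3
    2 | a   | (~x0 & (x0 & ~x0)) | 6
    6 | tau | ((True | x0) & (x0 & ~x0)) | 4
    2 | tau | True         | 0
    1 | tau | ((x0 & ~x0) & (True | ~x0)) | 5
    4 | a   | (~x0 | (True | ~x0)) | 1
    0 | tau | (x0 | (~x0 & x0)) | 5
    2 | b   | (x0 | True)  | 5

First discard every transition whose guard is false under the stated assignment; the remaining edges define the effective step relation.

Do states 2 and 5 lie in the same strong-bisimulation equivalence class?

Answer: NOT BISIMILAR

Working:
Refine partition for ~:
  π0 = {{0,1,2,3,4,5,6}}
  π1 = {{0},{1,4,5},{2},{3},{6}}
  π2 = {{0},{1,5},{2},{3},{4},{6}}
stable after 3 split(s): 6 block(s)
[2]={2}  [5]={1,5}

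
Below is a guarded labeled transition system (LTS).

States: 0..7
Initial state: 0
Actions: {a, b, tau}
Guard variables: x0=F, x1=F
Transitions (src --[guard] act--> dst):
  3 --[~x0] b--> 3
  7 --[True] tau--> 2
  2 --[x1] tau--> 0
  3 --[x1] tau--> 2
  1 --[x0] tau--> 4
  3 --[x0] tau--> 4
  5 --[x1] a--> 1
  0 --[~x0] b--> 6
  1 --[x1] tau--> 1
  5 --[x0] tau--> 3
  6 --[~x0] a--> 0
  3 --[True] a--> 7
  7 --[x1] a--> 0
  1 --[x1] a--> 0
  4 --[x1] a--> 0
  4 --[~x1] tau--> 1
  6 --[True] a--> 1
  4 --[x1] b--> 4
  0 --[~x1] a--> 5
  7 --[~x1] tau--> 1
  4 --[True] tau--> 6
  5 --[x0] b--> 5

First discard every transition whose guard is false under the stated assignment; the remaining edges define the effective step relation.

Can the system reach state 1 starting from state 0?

Answer: REACHABLE

Analysis:
10 transition(s) survive guard evaluation.
depth 0: {0}
depth 1: {5,6}  cumulative {0,5,6}
depth 2: {1}  cumulative {0,1,5,6}
Reachable = {0,1,5,6}
Path to 1: b·a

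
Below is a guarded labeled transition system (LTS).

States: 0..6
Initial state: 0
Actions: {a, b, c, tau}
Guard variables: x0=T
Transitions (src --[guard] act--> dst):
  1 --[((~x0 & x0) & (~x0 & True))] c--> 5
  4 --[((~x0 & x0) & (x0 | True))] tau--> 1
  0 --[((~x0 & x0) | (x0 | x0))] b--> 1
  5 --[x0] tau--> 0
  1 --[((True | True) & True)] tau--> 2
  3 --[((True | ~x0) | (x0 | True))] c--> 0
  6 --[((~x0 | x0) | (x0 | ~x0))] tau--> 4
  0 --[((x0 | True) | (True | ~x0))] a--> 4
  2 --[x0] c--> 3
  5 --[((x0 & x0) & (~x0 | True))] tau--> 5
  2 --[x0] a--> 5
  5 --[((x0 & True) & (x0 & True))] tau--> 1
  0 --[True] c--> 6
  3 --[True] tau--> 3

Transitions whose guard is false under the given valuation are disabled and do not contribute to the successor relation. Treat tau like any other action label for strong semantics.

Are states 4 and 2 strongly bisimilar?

Bisimulation quotient by refinement:
  P[0] = {{0,1,2,3,4,5,6}}
  P[1] = {{0},{1,5,6},{2},{3},{4}}
  P[2] = {{0},{1},{2},{3},{4},{5},{6}}
Fixed point at round 3; 7 class(es).
4∈{4}, 2∈{2}

Answer: NOT BISIMILAR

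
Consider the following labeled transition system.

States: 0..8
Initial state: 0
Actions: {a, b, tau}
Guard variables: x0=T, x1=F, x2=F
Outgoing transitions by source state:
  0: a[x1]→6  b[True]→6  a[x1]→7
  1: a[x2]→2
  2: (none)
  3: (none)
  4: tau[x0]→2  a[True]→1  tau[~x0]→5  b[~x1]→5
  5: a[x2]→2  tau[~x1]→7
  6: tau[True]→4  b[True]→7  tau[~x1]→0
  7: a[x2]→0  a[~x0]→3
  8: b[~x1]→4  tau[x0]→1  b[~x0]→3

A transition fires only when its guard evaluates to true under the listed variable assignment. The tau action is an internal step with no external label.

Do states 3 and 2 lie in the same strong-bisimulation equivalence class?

Answer: BISIMILAR

Analysis:
Refine partition for ~:
  P[0] = {{0,1,2,3,4,5,6,7,8}}
  P[1] = {{0},{1,2,3,7},{4},{5},{6,8}}
  P[2] = {{0},{1,2,3,7},{4},{5},{6},{8}}
6 equivalence class(es) (converged in 3)
3∈{1,2,3,7}, 2∈{1,2,3,7}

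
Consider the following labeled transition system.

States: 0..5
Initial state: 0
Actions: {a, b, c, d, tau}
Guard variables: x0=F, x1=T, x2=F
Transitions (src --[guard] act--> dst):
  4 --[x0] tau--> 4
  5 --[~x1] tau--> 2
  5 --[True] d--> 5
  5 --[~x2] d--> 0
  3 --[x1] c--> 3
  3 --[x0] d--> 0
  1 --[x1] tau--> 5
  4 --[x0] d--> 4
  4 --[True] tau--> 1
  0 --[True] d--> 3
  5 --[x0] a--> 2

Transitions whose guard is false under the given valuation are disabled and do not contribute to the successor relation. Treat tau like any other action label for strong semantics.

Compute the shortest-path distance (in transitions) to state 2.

Answer: UNREACHABLE

Working:
Layered search for 2:
  depth 0: {0}
  depth 1: {3}
2 never appears.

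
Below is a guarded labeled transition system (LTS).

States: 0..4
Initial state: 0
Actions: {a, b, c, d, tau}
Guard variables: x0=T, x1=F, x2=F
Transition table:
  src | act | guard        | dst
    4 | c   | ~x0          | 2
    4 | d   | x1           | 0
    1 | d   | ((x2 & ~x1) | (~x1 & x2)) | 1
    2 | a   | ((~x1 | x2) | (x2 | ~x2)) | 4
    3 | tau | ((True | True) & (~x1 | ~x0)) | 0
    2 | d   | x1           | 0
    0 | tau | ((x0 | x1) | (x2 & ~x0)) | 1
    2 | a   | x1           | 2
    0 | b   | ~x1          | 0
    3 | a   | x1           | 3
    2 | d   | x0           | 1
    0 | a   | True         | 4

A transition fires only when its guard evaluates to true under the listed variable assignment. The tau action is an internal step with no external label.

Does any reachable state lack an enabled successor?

Reachable = {0,1,4}
  0: a→4  b→0  tau→1  [deg 3]
  1: ∅  [no exit]
  4: ∅  [no exit]
trace reaching 1: tau

Answer: DEADLOCK at state 1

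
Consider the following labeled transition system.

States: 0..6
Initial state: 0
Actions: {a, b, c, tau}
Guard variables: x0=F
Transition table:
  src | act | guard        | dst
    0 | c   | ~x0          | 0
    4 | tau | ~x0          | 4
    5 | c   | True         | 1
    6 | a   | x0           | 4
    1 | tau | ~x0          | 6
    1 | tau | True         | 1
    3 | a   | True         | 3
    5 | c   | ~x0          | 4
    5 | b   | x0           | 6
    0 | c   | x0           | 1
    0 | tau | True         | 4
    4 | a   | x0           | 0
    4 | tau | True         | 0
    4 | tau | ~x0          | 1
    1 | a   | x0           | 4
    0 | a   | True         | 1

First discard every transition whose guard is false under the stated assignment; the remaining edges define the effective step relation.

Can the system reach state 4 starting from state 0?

11 transition(s) survive guard evaluation.
Layer 0: {0}
Layer 1: {1,4}  cumulative {0,1,4}
Layer 2: {6}  cumulative {0,1,4,6}
R = {0,1,4,6}
trace reaching 4: tau

Answer: REACHABLE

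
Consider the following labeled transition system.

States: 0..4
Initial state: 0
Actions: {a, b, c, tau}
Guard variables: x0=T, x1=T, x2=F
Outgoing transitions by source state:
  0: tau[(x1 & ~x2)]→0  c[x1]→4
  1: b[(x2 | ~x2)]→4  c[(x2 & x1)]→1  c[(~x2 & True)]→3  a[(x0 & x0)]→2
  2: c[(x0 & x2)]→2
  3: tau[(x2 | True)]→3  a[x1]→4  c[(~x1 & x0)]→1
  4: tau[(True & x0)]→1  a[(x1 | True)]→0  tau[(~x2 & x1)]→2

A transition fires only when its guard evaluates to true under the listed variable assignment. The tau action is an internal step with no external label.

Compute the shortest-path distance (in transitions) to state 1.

Answer: 2

Working:
Layered search for 1:
  depth 0: {0}
  depth 1: {4}
  depth 2: {1,2}
first hit 1 at d=2 via c·tau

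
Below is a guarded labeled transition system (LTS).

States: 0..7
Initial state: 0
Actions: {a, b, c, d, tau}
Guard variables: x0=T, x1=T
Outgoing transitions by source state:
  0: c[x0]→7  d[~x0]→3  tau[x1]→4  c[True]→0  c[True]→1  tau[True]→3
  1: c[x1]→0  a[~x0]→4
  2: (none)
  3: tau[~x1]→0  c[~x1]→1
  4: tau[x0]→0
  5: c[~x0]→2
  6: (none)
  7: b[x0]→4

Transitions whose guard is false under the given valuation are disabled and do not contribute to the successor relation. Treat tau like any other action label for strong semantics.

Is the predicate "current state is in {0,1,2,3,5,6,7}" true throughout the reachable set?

Answer: INVARIANT VIOLATED at state 4

Working:
Safe = {0,1,2,3,5,6,7}
Reach set: {0,1,3,4,7}
  0: ok
  1: ok
  3: ok
  4: outside
  7: ok
witness against invariant: tau → 4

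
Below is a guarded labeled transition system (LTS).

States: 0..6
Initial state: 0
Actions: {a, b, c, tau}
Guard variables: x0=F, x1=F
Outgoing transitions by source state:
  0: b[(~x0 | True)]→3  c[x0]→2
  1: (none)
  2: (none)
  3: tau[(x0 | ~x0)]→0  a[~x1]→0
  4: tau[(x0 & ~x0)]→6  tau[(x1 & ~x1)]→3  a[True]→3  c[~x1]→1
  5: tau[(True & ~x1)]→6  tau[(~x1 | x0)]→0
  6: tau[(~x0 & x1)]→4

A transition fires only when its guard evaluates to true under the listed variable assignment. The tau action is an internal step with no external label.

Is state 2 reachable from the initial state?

Guard filter leaves 7 enabled edge(s).
Layer 0: {0}
Layer 1: {3}  total {0,3}
R = {0,3}

Answer: UNREACHABLE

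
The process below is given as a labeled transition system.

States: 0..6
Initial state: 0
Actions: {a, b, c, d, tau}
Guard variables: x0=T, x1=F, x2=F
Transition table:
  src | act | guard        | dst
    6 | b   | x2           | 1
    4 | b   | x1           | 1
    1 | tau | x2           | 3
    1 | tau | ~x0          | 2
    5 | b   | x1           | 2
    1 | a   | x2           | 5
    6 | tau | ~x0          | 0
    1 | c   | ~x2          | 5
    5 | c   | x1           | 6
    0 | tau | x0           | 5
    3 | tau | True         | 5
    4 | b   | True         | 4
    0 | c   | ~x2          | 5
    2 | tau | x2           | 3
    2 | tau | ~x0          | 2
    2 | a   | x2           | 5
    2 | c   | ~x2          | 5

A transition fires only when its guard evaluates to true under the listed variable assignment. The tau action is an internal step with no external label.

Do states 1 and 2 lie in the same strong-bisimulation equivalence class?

Refine partition for ~:
  round 0: {{0,1,2,3,4,5,6}}
  round 1: {{0},{1,2},{3},{4},{5,6}}
stable after 2 split(s): 5 block(s)
1∈{1,2}, 2∈{1,2}

Answer: BISIMILAR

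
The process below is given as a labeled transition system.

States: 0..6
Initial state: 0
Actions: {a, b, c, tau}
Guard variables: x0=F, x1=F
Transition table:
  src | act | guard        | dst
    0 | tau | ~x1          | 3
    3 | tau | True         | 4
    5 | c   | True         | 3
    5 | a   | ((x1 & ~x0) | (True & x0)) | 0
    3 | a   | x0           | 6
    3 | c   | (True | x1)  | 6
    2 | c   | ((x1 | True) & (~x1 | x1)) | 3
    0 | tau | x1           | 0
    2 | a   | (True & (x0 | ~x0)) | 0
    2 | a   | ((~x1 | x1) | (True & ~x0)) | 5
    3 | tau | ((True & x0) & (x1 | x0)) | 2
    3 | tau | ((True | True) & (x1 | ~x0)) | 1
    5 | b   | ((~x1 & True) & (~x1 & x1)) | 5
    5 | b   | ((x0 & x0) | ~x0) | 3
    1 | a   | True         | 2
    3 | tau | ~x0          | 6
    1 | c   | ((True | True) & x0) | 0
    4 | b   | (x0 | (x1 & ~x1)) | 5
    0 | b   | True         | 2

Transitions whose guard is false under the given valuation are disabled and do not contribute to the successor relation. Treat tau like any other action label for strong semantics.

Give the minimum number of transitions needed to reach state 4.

Answer: 2

Analysis:
Breadth-first toward 4:
  Layer 0: {0}
  Layer 1: {2,3}
  Layer 2: {1,4,5,6}
depth(4)=2, e.g. tau·tau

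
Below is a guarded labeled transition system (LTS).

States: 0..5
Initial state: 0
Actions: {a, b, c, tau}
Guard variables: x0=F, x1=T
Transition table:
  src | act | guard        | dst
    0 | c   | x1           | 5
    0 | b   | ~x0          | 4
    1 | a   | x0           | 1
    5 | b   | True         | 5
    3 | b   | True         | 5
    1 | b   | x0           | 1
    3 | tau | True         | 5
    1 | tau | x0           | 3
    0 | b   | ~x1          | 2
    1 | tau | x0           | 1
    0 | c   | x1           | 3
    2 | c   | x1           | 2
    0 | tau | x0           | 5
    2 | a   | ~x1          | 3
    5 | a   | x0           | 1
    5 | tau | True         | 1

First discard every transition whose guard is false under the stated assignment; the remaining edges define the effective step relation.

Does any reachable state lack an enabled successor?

R = {0,1,3,4,5}
  0: b→4  c→3  c→5  [deg 3]
  1: ∅  [STUCK]
  3: b→5  tau→5  [deg 2]
  4: ∅  [STUCK]
  5: b→5  tau→1  [deg 2]
witness 1: c·tau

Answer: DEADLOCK at state 1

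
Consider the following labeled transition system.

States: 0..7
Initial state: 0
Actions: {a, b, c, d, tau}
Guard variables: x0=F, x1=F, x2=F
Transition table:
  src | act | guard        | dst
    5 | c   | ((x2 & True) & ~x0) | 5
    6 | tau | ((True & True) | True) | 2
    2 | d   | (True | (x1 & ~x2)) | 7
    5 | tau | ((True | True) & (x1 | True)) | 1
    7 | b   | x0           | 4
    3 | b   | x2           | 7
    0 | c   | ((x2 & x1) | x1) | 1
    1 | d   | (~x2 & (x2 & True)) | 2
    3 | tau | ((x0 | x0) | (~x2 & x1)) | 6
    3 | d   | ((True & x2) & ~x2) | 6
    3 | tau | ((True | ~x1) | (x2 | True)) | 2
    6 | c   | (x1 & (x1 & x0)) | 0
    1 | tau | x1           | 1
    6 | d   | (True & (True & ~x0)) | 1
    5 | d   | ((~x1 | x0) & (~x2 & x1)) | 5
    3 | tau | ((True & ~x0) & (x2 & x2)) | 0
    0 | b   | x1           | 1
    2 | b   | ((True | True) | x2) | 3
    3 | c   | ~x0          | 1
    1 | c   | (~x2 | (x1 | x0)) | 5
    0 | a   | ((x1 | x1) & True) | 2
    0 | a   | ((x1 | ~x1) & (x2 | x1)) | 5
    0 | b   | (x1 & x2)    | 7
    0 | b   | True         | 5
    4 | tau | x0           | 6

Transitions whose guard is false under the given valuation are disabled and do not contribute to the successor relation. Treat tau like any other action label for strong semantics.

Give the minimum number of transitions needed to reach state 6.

Answer: UNREACHABLE

Trace:
Breadth-first toward 6:
  L0 = {0}
  L1 = {5}
  L2 = {1}
6 never appears.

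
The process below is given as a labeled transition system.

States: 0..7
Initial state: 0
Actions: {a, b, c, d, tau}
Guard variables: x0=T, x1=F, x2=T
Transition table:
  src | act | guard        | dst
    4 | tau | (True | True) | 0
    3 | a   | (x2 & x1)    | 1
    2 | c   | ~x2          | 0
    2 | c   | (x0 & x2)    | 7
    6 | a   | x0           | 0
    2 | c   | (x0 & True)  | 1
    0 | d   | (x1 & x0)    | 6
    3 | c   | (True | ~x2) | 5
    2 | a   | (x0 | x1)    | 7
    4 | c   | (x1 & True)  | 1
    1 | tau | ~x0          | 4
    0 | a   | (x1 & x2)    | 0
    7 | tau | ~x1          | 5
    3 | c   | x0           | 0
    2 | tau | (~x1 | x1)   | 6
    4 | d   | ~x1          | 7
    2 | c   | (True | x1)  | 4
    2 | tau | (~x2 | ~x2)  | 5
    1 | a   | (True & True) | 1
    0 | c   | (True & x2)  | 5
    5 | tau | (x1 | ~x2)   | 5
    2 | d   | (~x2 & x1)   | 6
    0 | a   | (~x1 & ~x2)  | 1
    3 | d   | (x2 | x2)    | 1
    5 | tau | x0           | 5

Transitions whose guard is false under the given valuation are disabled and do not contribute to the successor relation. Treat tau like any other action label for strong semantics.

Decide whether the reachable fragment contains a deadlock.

R = {0,5}
  0: c→5  [1 exit(s)]
  5: tau→5  [1 exit(s)]

Answer: DEADLOCK-FREE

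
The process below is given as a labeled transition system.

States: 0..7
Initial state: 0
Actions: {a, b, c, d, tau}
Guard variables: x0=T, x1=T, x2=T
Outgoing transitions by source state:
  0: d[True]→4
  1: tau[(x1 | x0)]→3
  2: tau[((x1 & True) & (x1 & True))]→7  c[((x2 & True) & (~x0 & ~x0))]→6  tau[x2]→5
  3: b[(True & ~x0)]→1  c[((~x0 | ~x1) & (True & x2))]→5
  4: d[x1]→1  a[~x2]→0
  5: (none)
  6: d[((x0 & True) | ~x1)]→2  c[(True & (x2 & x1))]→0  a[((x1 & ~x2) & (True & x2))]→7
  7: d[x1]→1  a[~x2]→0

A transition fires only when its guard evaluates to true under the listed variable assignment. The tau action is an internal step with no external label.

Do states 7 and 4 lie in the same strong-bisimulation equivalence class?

Answer: BISIMILAR

Working:
Compute ~ classes (split until stable):
  round 0: {{0,1,2,3,4,5,6,7}}
  round 1: {{0,4,7},{1,2},{3,5},{6}}
  round 2: {{0},{1},{2},{3,5},{4,7},{6}}
stable after 3 split(s): 6 block(s)
[7]={4,7}  [4]={4,7}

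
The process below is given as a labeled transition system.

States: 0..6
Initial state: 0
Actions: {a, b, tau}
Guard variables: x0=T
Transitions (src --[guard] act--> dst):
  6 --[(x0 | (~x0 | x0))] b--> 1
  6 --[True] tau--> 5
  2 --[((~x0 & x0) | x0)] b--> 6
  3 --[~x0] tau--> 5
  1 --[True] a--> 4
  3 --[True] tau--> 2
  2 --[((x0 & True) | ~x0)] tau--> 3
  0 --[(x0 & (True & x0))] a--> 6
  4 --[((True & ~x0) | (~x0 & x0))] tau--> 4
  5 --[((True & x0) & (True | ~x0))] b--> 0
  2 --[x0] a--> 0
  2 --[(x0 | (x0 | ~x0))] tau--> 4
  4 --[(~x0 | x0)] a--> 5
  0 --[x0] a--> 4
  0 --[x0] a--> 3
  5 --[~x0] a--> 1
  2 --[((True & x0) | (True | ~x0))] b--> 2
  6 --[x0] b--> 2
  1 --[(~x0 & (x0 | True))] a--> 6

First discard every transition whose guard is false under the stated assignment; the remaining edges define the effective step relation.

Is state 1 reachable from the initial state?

After dropping false guards: 15 live edges.
L0 = {0}
L1 = {3,4,6}  now seen {0,3,4,6}
L2 = {1,2,5}  now seen {0,1,2,3,4,5,6}
Reach set: {0,1,2,3,4,5,6}
witness 1: a·b

Answer: REACHABLE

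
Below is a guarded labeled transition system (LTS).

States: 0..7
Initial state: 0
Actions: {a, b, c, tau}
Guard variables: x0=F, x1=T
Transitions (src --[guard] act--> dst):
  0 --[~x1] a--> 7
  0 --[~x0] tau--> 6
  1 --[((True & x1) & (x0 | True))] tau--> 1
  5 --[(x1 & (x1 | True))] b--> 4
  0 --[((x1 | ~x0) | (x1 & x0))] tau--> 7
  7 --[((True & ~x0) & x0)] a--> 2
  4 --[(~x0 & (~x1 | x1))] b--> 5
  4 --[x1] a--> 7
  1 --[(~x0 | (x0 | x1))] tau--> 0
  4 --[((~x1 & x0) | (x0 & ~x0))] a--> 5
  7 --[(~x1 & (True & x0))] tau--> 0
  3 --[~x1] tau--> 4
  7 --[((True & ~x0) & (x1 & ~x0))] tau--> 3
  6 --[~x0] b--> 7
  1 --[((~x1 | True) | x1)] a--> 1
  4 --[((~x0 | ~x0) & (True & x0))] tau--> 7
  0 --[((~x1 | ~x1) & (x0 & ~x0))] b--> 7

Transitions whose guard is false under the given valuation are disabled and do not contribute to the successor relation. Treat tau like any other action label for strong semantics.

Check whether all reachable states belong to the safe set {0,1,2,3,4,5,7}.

Answer: INVARIANT VIOLATED at state 6

Analysis:
Safe = {0,1,2,3,4,5,7}
R = {0,3,6,7}
  0: safe
  3: safe
  6: VIOLATES
  7: safe
reach 6 via tau — violates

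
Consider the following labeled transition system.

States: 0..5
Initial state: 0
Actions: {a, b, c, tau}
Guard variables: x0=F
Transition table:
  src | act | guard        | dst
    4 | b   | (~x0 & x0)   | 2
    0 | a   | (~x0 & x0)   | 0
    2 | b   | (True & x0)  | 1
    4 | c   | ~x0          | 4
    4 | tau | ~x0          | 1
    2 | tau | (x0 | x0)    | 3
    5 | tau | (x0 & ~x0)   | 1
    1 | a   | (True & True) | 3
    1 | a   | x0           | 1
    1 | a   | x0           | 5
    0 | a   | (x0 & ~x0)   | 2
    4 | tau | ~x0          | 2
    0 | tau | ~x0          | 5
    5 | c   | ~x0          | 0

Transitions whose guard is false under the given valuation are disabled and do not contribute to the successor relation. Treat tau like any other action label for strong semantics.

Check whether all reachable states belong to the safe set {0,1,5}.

Allowed set {0,1,5}
Reach set: {0,5}
  0: ok
  5: ok

Answer: INVARIANT HOLDS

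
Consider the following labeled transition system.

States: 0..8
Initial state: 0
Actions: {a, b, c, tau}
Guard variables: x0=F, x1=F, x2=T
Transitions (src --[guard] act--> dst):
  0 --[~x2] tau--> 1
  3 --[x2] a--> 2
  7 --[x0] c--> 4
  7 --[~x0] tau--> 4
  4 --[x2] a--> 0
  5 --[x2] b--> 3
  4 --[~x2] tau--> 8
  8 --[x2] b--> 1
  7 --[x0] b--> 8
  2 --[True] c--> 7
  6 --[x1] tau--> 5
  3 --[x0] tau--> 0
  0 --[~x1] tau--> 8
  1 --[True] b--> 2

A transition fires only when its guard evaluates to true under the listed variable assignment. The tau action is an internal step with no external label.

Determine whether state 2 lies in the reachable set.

Guard filter leaves 8 enabled edge(s).
L0 = {0}
L1 = {8}  now seen {0,8}
L2 = {1}  now seen {0,1,8}
L3 = {2}  now seen {0,1,2,8}
L4 = {7}  now seen {0,1,2,7,8}
L5 = {4}  now seen {0,1,2,4,7,8}
Reach set: {0,1,2,4,7,8}
witness 2: tau·b·b

Answer: REACHABLE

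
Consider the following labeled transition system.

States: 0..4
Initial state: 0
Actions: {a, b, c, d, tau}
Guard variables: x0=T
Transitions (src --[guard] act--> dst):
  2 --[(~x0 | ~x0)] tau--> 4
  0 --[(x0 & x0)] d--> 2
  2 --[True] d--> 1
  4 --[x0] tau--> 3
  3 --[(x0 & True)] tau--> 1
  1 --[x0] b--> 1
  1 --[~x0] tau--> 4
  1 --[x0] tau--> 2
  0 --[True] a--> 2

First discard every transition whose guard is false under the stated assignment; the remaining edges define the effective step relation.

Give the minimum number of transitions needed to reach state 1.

Answer: 2

Analysis:
Breadth-first toward 1:
  Layer 0: {0}
  Layer 1: {2}
  Layer 2: {1}
first hit 1 at d=2 via a·d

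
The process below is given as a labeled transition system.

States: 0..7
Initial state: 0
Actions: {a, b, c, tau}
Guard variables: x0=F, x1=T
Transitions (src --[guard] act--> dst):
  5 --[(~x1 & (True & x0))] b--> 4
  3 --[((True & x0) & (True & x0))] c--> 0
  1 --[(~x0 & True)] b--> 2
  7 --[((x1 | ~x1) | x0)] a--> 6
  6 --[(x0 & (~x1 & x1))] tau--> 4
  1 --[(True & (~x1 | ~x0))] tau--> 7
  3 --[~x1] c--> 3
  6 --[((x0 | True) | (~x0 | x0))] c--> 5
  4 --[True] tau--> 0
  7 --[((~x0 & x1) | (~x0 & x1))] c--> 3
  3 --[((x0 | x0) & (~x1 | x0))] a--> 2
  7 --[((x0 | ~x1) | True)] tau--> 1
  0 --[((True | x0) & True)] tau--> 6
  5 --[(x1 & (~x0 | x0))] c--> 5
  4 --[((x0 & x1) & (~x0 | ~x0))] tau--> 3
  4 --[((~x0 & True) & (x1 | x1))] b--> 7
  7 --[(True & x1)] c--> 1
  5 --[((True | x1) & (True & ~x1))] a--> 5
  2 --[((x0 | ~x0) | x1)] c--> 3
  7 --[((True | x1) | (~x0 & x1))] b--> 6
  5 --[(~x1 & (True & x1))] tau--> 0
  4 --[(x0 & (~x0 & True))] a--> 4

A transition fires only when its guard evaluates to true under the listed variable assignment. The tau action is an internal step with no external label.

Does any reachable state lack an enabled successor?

Reachable = {0,5,6}
  0: tau→6  [1 out]
  5: c→5  [1 out]
  6: c→5  [1 out]

Answer: DEADLOCK-FREE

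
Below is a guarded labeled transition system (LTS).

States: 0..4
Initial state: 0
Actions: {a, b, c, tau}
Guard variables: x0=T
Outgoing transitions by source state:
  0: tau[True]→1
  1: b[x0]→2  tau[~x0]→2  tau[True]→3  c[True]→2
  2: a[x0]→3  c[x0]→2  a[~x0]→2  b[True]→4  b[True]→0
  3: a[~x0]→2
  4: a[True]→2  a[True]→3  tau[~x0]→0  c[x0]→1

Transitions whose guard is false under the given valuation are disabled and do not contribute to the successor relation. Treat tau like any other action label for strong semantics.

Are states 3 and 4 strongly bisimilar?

Answer: NOT BISIMILAR

Trace:
Refine partition for ~:
  π0 = {{0,1,2,3,4}}
  π1 = {{0},{1},{2},{3},{4}}
Fixed point at round 2; 5 class(es).
class of 3: {3}; class of 4: {4}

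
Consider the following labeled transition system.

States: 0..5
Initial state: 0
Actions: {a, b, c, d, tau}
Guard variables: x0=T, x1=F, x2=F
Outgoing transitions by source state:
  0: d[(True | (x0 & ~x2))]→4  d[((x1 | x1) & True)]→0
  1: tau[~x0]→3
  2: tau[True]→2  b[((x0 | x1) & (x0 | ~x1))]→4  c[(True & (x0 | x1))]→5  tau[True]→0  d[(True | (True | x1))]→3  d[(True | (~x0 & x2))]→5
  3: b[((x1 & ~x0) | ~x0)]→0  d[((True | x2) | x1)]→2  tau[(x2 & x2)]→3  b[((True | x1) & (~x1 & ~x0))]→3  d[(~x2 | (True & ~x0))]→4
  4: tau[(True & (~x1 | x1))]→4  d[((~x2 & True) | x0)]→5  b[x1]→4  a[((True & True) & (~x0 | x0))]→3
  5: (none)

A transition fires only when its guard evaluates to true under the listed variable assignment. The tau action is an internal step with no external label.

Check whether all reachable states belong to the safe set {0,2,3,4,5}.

Inv-set: {0,2,3,4,5}
Reachable = {0,2,3,4,5}
  0: ✓
  2: ✓
  3: ✓
  4: ✓
  5: ✓

Answer: INVARIANT HOLDS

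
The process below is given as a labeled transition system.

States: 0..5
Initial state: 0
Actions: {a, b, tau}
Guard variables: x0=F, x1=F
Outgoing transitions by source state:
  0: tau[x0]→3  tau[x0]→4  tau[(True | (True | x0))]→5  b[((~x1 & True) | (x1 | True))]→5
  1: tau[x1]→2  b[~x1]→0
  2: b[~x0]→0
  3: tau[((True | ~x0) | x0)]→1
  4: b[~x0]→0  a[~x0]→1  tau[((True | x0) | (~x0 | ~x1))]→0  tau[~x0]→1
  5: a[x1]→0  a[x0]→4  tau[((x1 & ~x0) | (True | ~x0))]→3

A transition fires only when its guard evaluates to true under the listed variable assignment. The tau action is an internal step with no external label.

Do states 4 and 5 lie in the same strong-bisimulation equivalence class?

Compute ~ classes (split until stable):
  P[0] = {{0,1,2,3,4,5}}
  P[1] = {{0},{1,2},{3,5},{4}}
  P[2] = {{0},{1,2},{3},{4},{5}}
Fixed point at round 3; 5 class(es).
4∈{4}, 5∈{5}

Answer: NOT BISIMILAR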